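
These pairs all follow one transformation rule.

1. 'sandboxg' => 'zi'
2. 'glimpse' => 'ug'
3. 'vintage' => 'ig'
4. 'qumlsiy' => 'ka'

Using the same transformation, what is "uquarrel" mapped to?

gn

Looking at the pairs, the operation is to shift every letter 2 places forward in the alphabet (wrapping around), then keep only the last 2 characters.
"uquarrel" → "wswcttgn" → "gn".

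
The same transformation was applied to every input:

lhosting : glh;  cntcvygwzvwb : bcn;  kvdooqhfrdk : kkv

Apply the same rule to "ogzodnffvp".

Looking at the pairs, the operation is to move the last character to the front, then keep only the first 3 characters.
Doing the same to "ogzodnffvp": "pog".

pog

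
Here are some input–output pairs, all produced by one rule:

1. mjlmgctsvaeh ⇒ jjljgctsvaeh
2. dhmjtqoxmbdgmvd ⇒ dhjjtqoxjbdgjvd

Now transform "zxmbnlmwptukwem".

zxjbnljwptukwej

What's happening: replace every "m" with "j".
For "zxmbnlmwptukwem" the result is "zxjbnljwptukwej".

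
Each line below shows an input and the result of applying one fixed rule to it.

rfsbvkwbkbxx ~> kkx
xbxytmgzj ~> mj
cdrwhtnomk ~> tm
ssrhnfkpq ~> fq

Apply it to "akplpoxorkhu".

The pattern: keep one character in every 3, starting at position 3 (positions 3rd, 6th, 9th, ...), then delete the first character.
So "akplpoxorkhu" becomes "oru".

oru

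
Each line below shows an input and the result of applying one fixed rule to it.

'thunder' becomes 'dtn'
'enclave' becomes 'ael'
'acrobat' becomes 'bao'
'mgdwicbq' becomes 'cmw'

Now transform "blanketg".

Rule — move the last 3 characters to the front (rotate right by 3), then keep one character in every 3, starting at position 1 (positions 1st, 4th, 7th, ...).
For "blanketg" the result is "ebn".

ebn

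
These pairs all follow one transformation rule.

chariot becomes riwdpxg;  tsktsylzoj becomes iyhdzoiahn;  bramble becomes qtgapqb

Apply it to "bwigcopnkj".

What's happening: take characters alternately from the front and the back (1st, last, 2nd, 2nd-last, ...), then shift every letter 11 places backward in the alphabet (wrapping around).
Applying both steps to "bwigcopnkj": "bjwkingpco", then "qylzxcverd".

qylzxcverd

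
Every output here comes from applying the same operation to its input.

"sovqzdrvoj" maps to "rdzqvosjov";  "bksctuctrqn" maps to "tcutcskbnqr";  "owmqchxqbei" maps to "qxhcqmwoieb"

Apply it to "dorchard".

hcroddra

Looking at the pairs, the operation is to reverse the string, then move the first 3 characters to the end (rotate left by 3).
"dorchard" → "drahcrod" → "hcroddra".
(Check on "sovqzdrvoj": → "jovrdzqvos" → "rdzqvosjov" ✓)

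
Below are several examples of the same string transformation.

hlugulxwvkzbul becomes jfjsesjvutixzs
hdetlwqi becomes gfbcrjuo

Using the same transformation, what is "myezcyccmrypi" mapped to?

The transformation: move the last character to the front, then shift every letter 2 places backward in the alphabet (wrapping around).
Applying both steps to "myezcyccmrypi": "imyezcyccmryp", then "gkwcxawaakpwn".

gkwcxawaakpwn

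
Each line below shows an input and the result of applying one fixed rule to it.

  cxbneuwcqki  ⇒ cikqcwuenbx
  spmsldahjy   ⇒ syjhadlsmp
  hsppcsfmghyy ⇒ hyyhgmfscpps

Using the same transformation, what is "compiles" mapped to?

Looking at the pairs, the operation is to reverse the string, then move the last character to the front.
On "compiles": the first step gives "selipmoc", and the second then gives "cselipmo".

cselipmo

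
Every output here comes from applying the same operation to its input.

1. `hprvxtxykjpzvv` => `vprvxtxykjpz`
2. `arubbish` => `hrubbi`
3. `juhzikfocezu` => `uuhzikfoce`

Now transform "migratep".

pigrat

What's happening: swap the first and last characters, then delete the last 2 characters.
Applying both steps to "migratep": "pigratem", then "pigrat".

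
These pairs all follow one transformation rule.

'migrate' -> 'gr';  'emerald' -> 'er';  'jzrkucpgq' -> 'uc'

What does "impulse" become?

pu

The rule is to delete the last 3 characters, then keep only the last 2 characters.
"impulse" → "pu".
(Check on "migrate": → "migr" → "gr" ✓)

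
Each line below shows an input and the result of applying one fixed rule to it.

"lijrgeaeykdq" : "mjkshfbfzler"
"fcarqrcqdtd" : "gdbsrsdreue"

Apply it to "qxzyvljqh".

ryazwmkri

The transformation: shift every letter 1 place forward in the alphabet (wrapping around).
On "qxzyvljqh" that produces "ryazwmkri".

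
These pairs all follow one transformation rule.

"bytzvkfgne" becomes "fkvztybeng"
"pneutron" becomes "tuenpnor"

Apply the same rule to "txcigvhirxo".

The transformation: move the last 3 characters to the front (rotate right by 3), then reverse the string.
"txcigvhirxo" → "rxotxcigvhi" → "ihvgicxtoxr".

ihvgicxtoxr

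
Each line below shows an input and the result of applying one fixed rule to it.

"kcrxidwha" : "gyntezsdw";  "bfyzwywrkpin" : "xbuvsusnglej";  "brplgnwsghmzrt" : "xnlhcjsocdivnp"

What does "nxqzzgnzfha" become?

Each output is the input with this applied: shift every letter 4 places backward in the alphabet (wrapping around).
For "nxqzzgnzfha" the result is "jtmvvcjvbdw".

jtmvvcjvbdw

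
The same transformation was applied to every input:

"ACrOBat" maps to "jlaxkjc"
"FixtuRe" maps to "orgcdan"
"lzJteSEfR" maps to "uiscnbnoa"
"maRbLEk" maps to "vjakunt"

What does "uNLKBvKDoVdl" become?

Rule — shift every letter 9 places forward in the alphabet (wrapping around), then convert every letter to lowercase.
Working it through for "uNLKBvKDoVdl": intermediate "dWUTKeTMxEmu", final "dwutketmxemu".
(Check on "maRbLEk": → "vjAkUNt" → "vjakunt" ✓)

dwutketmxemu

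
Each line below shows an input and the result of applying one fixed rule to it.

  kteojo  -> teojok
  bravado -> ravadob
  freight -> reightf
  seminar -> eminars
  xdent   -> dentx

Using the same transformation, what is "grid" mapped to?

ridg

Each output is the input with this applied: move the first character to the end.
Doing the same to "grid": "ridg".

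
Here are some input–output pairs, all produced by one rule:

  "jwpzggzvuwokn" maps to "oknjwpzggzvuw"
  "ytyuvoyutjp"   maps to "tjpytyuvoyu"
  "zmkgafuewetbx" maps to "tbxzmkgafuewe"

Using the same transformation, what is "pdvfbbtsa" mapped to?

tsapdvfbb

Each output is the input with this applied: move the last 3 characters to the front (rotate right by 3).
On "pdvfbbtsa" that produces "tsapdvfbb".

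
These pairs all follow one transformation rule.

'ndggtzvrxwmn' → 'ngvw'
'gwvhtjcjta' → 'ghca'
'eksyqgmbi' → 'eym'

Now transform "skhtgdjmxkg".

The pattern: keep one character in every 3, starting at position 1 (positions 1st, 4th, 7th, ...).
Applying that to "skhtgdjmxkg" gives "stjk".

stjk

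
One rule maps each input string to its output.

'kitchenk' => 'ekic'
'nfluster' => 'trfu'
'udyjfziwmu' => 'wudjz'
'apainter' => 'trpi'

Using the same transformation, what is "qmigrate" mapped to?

Looking at the pairs, the operation is to keep every other character starting from the second (positions 2nd, 4th, 6th, ...), then move the last 2 characters to the front (rotate right by 2).
Starting from "qmigrate": after the first operation, "mgae"; after the second, "aemg".

aemg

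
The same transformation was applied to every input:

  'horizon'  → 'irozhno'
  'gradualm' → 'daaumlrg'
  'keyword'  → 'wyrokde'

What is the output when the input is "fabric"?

rbciaf

The rule is to move the first 2 characters to the end (rotate left by 2), then swap each adjacent pair of characters (1↔2, 3↔4, ...).
On "fabric": the first step gives "bricfa", and the second then gives "rbciaf".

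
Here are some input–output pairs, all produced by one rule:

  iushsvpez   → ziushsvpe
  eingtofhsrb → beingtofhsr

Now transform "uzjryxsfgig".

guzjryxsfgi

Looking at the pairs, the operation is to move the last character to the front.
"uzjryxsfgig" → "guzjryxsfgi".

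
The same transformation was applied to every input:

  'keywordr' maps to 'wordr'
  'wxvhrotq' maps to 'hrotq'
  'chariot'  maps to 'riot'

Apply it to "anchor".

hor

The pattern: delete the first 3 characters.
Doing the same to "anchor": "hor".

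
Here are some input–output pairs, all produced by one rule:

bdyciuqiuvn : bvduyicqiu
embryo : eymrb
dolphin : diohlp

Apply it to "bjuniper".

bejpuin

What's happening: delete the last character, then take characters alternately from the front and the back (1st, last, 2nd, 2nd-last, ...).
So "bjuniper" becomes "bejpuin".
(Check on "dolphin": → "dolphi" → "diohlp" ✓)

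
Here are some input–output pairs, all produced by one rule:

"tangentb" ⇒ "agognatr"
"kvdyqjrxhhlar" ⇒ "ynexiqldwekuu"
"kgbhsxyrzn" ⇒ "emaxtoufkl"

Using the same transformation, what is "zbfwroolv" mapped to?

byimosjeb

The pattern: move the last 3 characters to the front (rotate right by 3), then shift every letter 13 places forward in the alphabet (wrapping around) — i.e. ROT13.
On "zbfwroolv": the first step gives "olvzbfwro", and the second then gives "byimosjeb".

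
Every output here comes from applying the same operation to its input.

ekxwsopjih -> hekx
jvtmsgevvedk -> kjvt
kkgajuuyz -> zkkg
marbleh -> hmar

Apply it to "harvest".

What's happening: move the last character to the front, then keep only the first 4 characters.
"harvest" → "tharves" → "thar".

thar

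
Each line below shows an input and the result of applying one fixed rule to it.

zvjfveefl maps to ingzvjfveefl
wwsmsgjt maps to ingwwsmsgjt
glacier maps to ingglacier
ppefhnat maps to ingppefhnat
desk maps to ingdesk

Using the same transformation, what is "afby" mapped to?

Each output is the input with this applied: prepend "ing".
Doing the same to "afby": "ingafby".

ingafby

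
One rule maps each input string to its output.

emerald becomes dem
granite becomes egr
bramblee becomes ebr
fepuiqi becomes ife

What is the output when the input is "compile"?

eco

What's happening: move the last character to the front, then keep only the first 3 characters.
"compile" → "eco".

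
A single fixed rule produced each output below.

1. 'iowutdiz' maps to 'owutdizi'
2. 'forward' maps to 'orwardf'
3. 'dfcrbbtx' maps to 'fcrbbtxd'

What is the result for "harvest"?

Looking at the pairs, the operation is to move the first character to the end.
Applying that to "harvest" gives "arvesth".

arvesth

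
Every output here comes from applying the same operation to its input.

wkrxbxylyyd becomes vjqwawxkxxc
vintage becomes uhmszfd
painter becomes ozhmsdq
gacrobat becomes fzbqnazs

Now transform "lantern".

The pattern: shift every letter 1 place backward in the alphabet (wrapping around).
For "lantern" the result is "kzmsdqm".

kzmsdqm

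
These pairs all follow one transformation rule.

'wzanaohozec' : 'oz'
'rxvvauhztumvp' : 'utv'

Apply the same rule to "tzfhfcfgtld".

ct

In each case the input is transformed by: delete the first 3 characters, then keep one character in every 3, starting at position 3 (positions 3rd, 6th, 9th, ...).
Starting from "tzfhfcfgtld": after the first operation, "hfcfgtld"; after the second, "ct".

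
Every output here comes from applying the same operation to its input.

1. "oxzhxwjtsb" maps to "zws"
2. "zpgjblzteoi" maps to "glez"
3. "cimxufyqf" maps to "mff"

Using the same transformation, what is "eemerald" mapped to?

The transformation: move the first character to the end, then keep one character in every 3, starting at position 2 (positions 2nd, 5th, 8th, ...).
"eemerald" → "emeralde" → "mae".

mae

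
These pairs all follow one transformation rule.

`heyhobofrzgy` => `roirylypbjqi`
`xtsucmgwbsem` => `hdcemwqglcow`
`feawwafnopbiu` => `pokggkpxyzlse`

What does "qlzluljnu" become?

avjvevtxe

What's happening: shift every letter 10 places forward in the alphabet (wrapping around).
So "qlzluljnu" becomes "avjvevtxe".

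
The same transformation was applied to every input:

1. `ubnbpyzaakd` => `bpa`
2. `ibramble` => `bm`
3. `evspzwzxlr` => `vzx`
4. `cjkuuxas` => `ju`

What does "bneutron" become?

nt

Each output is the input with this applied: delete the last character, then keep one character in every 3, starting at position 2 (positions 2nd, 5th, 8th, ...).
Working it through for "bneutron": intermediate "bneutro", final "nt".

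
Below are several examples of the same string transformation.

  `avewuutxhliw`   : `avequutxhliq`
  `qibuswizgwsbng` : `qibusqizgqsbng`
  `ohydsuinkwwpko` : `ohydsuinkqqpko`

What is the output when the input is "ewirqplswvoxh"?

eqirqplsqvoxh

The transformation: replace every "w" with "q".
On "ewirqplswvoxh" that produces "eqirqplsqvoxh".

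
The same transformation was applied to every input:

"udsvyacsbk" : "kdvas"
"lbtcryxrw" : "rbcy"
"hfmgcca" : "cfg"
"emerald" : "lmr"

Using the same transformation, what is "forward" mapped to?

row

The transformation: keep every other character starting from the second (positions 2nd, 4th, 6th, ...), then move the last character to the front.
"forward" → "row".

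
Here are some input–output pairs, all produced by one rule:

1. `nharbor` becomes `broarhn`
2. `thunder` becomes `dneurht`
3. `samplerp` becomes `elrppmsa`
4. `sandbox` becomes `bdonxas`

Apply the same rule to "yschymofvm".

fovmmyyhsc

Rule — move the last 3 characters to the front (rotate right by 3), then take characters alternately from the front and the back (1st, last, 2nd, 2nd-last, ...).
Applying both steps to "yschymofvm": "fvmyschymo", then "fovmmyyhsc".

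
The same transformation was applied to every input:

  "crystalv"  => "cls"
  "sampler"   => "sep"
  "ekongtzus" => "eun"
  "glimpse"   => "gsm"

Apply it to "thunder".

ten

What's happening: take characters alternately from the front and the back (1st, last, 2nd, 2nd-last, ...), then keep one character in every 3, starting at position 1 (positions 1st, 4th, 7th, ...).
"thunder" → "trheudn" → "ten".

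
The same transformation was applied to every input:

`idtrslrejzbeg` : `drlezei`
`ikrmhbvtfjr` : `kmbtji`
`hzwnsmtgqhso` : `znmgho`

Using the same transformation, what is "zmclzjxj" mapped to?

Looking at the pairs, the operation is to move the first character to the end, then keep every other character starting from the first (positions 1st, 3rd, 5th, ...).
"zmclzjxj" → "mclzjxjz" → "mljj".

mljj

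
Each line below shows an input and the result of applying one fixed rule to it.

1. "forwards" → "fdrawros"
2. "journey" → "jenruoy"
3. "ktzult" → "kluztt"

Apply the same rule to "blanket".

beknalt

In each case the input is transformed by: reverse the string, then swap the first and last characters.
Applying both steps to "blanket": "teknalb", then "beknalt".
(Check on "ktzult": → "tluztk" → "kluztt" ✓)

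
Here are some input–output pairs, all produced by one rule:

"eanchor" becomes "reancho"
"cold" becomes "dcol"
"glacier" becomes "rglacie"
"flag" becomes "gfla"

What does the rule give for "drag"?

gdra

The rule is to move the last character to the front.
Applying that to "drag" gives "gdra".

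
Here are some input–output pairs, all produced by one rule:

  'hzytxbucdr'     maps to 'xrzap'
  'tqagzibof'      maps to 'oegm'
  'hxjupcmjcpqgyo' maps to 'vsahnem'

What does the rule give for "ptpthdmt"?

What's happening: keep every other character starting from the second (positions 2nd, 4th, 6th, ...), then shift every letter 2 places backward in the alphabet (wrapping around).
Starting from "ptpthdmt": after the first operation, "ttdt"; after the second, "rrbr".

rrbr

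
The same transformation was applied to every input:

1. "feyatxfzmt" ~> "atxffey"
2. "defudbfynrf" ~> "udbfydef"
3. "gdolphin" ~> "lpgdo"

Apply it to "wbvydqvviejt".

ydqvviwbv

The pattern: delete the last 3 characters, then move the first 3 characters to the end (rotate left by 3).
On "wbvydqvviejt": the first step gives "wbvydqvvi", and the second then gives "ydqvviwbv".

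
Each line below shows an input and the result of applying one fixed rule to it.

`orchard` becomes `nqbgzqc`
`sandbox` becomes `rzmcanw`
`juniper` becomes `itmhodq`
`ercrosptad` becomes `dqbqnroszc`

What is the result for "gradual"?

fqzctzk

The rule is to shift every letter 1 place backward in the alphabet (wrapping around).
On "gradual" that produces "fqzctzk".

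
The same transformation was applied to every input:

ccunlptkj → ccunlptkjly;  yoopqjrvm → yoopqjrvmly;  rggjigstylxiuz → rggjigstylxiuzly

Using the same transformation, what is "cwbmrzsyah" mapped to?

cwbmrzsyahly

The transformation: append "ly".
Doing the same to "cwbmrzsyah": "cwbmrzsyahly".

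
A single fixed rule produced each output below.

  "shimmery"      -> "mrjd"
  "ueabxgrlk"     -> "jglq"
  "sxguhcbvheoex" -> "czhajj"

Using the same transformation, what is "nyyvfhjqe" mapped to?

damv

The rule is to keep every other character starting from the second (positions 2nd, 4th, 6th, ...), then shift every letter 5 places forward in the alphabet (wrapping around).
For "nyyvfhjqe", step one produces "yvhq"; step two turns that into "damv".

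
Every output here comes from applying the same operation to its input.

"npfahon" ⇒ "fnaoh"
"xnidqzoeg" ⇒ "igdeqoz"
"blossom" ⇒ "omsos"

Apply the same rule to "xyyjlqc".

The rule is to delete the first 2 characters, then take characters alternately from the front and the back (1st, last, 2nd, 2nd-last, ...).
On "xyyjlqc": the first step gives "yjlqc", and the second then gives "ycjql".

ycjql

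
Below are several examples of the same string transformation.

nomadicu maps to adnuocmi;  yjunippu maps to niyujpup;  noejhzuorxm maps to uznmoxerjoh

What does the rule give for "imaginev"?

giivmean

Each output is the input with this applied: take characters alternately from the front and the back (1st, last, 2nd, 2nd-last, ...), then move the last 2 characters to the front (rotate right by 2).
"imaginev" → "giivmean".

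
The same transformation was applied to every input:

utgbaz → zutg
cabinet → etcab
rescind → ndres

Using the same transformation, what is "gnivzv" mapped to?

vgni

Each output is the input with this applied: move the first 3 characters to the end (rotate left by 3), then delete the first 2 characters.
Applying both steps to "gnivzv": "vzvgni", then "vgni".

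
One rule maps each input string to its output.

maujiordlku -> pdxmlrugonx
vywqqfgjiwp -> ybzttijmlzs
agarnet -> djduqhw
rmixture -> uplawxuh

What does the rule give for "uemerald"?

Looking at the pairs, the operation is to shift every letter 3 places forward in the alphabet (wrapping around).
So "uemerald" becomes "xhphudog".

xhphudog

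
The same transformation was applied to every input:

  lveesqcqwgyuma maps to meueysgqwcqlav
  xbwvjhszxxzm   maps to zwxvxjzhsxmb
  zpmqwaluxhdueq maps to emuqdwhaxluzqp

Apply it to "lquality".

What's happening: take characters alternately from the front and the back (1st, last, 2nd, 2nd-last, ...), then move the first 3 characters to the end (rotate left by 3).
"lquality" → "lyqtuial" → "tuiallyq".
(Check on "zpmqwaluxhdueq": → "zqpemuqdwhaxlu" → "emuqdwhaxluzqp" ✓)

tuiallyq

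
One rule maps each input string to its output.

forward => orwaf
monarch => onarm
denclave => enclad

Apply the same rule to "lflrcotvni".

The rule is to delete the last 2 characters, then move the first character to the end.
Doing the same to "lflrcotvni": "flrcotvl".

flrcotvl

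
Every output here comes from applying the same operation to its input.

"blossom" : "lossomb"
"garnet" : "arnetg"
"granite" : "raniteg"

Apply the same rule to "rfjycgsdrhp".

In each case the input is transformed by: move the first character to the end.
For "rfjycgsdrhp" the result is "fjycgsdrhpr".

fjycgsdrhpr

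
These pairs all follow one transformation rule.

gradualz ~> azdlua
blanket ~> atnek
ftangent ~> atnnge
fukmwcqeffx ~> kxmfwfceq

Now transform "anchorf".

The transformation: delete the first 2 characters, then take characters alternately from the front and the back (1st, last, 2nd, 2nd-last, ...).
For "anchorf", step one produces "chorf"; step two turns that into "cfhro".

cfhro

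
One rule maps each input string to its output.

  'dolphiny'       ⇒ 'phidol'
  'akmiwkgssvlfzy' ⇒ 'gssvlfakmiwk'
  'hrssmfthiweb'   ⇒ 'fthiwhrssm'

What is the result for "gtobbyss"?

In each case the input is transformed by: delete the last 2 characters, then swap the front and back halves of the string.
On "gtobbyss": the first step gives "gtobby", and the second then gives "bbygto".

bbygto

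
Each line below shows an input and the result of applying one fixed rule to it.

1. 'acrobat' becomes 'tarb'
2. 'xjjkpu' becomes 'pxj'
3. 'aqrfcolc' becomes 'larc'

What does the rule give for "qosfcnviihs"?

In each case the input is transformed by: keep every other character starting from the first (positions 1st, 3rd, 5th, ...), then move the last character to the front.
Applying both steps to "qosfcnviihs": "qscvis", then "sqscvi".

sqscvi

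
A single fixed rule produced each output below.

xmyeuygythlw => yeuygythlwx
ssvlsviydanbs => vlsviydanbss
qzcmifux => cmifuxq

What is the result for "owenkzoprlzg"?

Each output is the input with this applied: move the first character to the end, then delete the first character.
Working it through for "owenkzoprlzg": intermediate "wenkzoprlzgo", final "enkzoprlzgo".

enkzoprlzgo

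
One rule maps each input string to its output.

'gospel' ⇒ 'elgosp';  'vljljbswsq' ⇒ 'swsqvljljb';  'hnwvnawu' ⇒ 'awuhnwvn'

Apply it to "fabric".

The transformation: move the first character to the end, then swap the front and back halves of the string.
For "fabric", step one produces "abricf"; step two turns that into "icfabr".
(Check on "gospel": → "ospelg" → "elgosp" ✓)

icfabr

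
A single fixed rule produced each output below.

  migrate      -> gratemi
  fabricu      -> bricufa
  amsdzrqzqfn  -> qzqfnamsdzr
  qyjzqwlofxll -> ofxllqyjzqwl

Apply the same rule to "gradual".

Each output is the input with this applied: move the last 3 characters to the front (rotate right by 3), then move the last 2 characters to the front (rotate right by 2).
For "gradual", step one produces "ualgrad"; step two turns that into "adualgr".

adualgr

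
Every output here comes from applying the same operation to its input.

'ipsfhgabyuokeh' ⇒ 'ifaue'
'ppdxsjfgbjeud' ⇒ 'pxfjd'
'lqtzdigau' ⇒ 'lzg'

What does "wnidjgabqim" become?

Each output is the input with this applied: keep one character in every 3, starting at position 1 (positions 1st, 4th, 7th, ...).
"wnidjgabqim" → "wdai".

wdai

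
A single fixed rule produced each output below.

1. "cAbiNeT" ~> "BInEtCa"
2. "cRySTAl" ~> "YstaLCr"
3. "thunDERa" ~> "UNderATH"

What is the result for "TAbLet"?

The pattern: move the first 2 characters to the end (rotate left by 2), then flip the case of every letter.
Starting from "TAbLet": after the first operation, "bLetTA"; after the second, "BlETta".

BlETta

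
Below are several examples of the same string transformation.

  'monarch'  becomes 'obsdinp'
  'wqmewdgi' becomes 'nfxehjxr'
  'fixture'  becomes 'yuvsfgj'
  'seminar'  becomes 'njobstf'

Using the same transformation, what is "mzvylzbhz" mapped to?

What's happening: move the first 2 characters to the end (rotate left by 2), then shift every letter 1 place forward in the alphabet (wrapping around).
For "mzvylzbhz", step one produces "vylzbhzmz"; step two turns that into "wzmaciana".

wzmaciana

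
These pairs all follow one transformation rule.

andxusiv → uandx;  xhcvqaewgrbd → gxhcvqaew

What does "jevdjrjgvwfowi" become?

fjevdjrjgvw

The pattern: delete the last 3 characters, then move the last character to the front.
On "jevdjrjgvwfowi": the first step gives "jevdjrjgvwf", and the second then gives "fjevdjrjgvw".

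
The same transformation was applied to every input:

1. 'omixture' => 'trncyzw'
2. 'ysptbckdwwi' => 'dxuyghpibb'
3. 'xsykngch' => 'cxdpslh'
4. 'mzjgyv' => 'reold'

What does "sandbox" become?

xfsigt

Rule — shift every letter 5 places forward in the alphabet (wrapping around), then delete the last character.
For "sandbox", step one produces "xfsigtc"; step two turns that into "xfsigt".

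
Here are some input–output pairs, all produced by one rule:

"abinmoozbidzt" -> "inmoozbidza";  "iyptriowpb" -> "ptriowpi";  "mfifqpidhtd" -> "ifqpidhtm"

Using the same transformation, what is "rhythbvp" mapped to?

The pattern: swap the first and last characters, then delete the first 2 characters.
For "rhythbvp", step one produces "phythbvr"; step two turns that into "ythbvr".

ythbvr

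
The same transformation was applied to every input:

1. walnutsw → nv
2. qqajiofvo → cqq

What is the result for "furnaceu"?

Looking at the pairs, the operation is to keep one character in every 3, starting at position 3 (positions 3rd, 6th, 9th, ...), then shift every letter 2 places forward in the alphabet (wrapping around).
On "furnaceu" that produces "te".

te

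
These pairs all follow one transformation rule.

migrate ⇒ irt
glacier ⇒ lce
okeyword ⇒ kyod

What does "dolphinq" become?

opiq

Looking at the pairs, the operation is to keep every other character starting from the second (positions 2nd, 4th, 6th, ...).
On "dolphinq" that produces "opiq".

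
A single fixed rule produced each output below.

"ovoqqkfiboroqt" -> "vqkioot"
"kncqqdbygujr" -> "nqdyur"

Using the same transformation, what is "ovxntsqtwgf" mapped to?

vnstg

The pattern: keep every other character starting from the second (positions 2nd, 4th, 6th, ...).
On "ovxntsqtwgf" that produces "vnstg".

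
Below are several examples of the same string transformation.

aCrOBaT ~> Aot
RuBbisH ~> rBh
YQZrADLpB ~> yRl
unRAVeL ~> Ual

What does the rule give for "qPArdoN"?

Looking at the pairs, the operation is to keep one character in every 3, starting at position 1 (positions 1st, 4th, 7th, ...), then flip the case of every letter.
Working it through for "qPArdoN": intermediate "qrN", final "QRn".

QRn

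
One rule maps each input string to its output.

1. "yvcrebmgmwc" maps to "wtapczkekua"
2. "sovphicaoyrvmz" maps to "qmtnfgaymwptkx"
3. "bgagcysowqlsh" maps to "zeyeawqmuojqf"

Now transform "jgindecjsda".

heglbcahqby

In each case the input is transformed by: shift every letter 2 places backward in the alphabet (wrapping around).
So "jgindecjsda" becomes "heglbcahqby".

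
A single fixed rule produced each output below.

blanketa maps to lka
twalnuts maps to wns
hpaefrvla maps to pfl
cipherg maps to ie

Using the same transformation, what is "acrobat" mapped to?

cb

The transformation: keep one character in every 3, starting at position 2 (positions 2nd, 5th, 8th, ...).
Doing the same to "acrobat": "cb".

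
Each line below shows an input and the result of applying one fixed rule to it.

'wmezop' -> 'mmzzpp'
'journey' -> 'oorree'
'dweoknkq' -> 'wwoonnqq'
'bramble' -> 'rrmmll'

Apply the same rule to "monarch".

In each case the input is transformed by: keep every other character starting from the second (positions 2nd, 4th, 6th, ...), then double every character.
Working it through for "monarch": intermediate "oac", final "ooaacc".

ooaacc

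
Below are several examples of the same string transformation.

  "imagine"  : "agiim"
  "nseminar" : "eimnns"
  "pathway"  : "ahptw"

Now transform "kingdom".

In each case the input is transformed by: delete the last 2 characters, then sort the characters into alphabetical order.
Applying both steps to "kingdom": "kingd", then "dgikn".

dgikn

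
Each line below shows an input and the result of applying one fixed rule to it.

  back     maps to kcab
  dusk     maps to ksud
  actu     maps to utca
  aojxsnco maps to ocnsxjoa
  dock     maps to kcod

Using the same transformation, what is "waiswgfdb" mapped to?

In each case the input is transformed by: reverse the string.
Applying that to "waiswgfdb" gives "bdfgwsiaw".

bdfgwsiaw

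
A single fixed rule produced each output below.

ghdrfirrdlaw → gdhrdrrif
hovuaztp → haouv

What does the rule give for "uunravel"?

Each output is the input with this applied: delete the last 3 characters, then take characters alternately from the front and the back (1st, last, 2nd, 2nd-last, ...).
"uunravel" → "uunra" → "uaurn".

uaurn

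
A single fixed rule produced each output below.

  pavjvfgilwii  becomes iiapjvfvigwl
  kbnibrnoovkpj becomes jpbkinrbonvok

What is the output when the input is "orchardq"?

qdrohcra

The pattern: move the last 2 characters to the front (rotate right by 2), then swap each adjacent pair of characters (1↔2, 3↔4, ...).
Applying both steps to "orchardq": "dqorchar", then "qdrohcra".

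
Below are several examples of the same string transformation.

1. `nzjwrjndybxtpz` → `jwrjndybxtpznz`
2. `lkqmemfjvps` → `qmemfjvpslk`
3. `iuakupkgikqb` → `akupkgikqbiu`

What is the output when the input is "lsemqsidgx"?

emqsidgxls

In each case the input is transformed by: move the first 2 characters to the end (rotate left by 2).
Applying that to "lsemqsidgx" gives "emqsidgxls".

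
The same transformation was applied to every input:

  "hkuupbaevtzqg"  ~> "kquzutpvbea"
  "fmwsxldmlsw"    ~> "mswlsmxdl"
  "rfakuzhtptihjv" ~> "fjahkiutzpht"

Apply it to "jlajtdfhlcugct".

lcagjutcdlfh

In each case the input is transformed by: take characters alternately from the front and the back (1st, last, 2nd, 2nd-last, ...), then delete the first 2 characters.
Applying both steps to "jlajtdfhlcugct": "jtlcagjutcdlfh", then "lcagjutcdlfh".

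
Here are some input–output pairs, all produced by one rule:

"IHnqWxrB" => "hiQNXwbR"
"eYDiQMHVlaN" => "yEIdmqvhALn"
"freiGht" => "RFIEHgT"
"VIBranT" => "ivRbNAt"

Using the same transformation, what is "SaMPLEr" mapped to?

Each output is the input with this applied: flip the case of every letter, then swap each adjacent pair of characters (1↔2, 3↔4, ...).
For "SaMPLEr" the result is "AspmelR".

AspmelR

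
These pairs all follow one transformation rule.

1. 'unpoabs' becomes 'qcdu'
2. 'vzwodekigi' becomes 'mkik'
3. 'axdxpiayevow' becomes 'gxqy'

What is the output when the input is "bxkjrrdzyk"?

fbam

In each case the input is transformed by: shift every letter 2 places forward in the alphabet (wrapping around), then keep only the last 4 characters.
For "bxkjrrdzyk", step one produces "dzmlttfbam"; step two turns that into "fbam".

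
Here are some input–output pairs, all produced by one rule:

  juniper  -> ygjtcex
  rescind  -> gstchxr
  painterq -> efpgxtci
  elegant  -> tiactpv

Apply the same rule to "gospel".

The pattern: shift every letter 11 places backward in the alphabet (wrapping around), then take characters alternately from the front and the back (1st, last, 2nd, 2nd-last, ...).
"gospel" → "vdheta" → "vadthe".
(Check on "painterq": → "epxcitgf" → "efpgxtci" ✓)

vadthe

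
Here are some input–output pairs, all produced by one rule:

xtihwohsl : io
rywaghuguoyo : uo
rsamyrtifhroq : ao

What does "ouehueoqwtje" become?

eee

Rule — keep one character in every 3, starting at position 3 (positions 3rd, 6th, 9th, ...), then keep only the vowels.
"ouehueoqwtje" → "eee".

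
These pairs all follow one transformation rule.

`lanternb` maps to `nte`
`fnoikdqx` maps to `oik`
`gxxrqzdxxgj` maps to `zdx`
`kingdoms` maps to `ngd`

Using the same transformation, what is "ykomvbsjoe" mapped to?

vbs

What's happening: delete the last 3 characters, then keep only the last 3 characters.
Working it through for "ykomvbsjoe": intermediate "ykomvbs", final "vbs".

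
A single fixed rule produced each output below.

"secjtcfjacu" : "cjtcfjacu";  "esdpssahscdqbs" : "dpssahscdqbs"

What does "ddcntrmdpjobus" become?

The transformation: delete the first 2 characters.
Applying that to "ddcntrmdpjobus" gives "cntrmdpjobus".

cntrmdpjobus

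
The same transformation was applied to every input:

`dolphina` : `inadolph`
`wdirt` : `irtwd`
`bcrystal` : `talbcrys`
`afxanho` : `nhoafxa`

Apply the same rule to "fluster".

terflus

The pattern: move the last 3 characters to the front (rotate right by 3).
Applying that to "fluster" gives "terflus".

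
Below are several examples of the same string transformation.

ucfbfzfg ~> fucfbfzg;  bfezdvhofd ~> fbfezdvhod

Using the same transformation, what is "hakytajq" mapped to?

jhakytaq

Rule — move the last character to the front, then swap the first and last characters.
"hakytajq" → "qhakytaj" → "jhakytaq".
(Check on "bfezdvhofd": → "dbfezdvhof" → "fbfezdvhod" ✓)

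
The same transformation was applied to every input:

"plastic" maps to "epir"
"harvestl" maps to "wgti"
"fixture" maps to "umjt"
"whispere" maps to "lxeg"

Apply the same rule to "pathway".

eiln

What's happening: keep every other character starting from the first (positions 1st, 3rd, 5th, ...), then shift every letter 11 places backward in the alphabet (wrapping around).
Working it through for "pathway": intermediate "ptwy", final "eiln".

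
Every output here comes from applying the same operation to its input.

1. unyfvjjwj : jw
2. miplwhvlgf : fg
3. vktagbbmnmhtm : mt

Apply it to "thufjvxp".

The pattern: reverse the string, then keep only the first 2 characters.
Working it through for "thufjvxp": intermediate "pxvjfuht", final "px".

px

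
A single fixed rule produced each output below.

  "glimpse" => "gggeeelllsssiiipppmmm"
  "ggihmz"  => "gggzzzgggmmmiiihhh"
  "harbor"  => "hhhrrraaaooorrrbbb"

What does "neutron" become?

nnnnnneeeooouuurrrttt

In each case the input is transformed by: take characters alternately from the front and the back (1st, last, 2nd, 2nd-last, ...), then repeat every character 3 times.
Doing the same to "neutron": "nnnnnneeeooouuurrrttt".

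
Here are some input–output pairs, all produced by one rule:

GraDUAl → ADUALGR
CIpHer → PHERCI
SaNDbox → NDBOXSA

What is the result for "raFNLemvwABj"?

What's happening: move the first 2 characters to the end (rotate left by 2), then convert every letter to uppercase.
"raFNLemvwABj" → "FNLEMVWABJRA".

FNLEMVWABJRA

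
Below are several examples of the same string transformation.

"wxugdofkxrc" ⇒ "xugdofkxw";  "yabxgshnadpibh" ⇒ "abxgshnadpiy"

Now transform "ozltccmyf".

zltccmo

Rule — delete the last 2 characters, then move the first character to the end.
So "ozltccmyf" becomes "zltccmo".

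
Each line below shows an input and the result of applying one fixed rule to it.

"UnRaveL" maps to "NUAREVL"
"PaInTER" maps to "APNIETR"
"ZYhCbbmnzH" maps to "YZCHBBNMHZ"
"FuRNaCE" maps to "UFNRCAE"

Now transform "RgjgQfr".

The rule is to swap each adjacent pair of characters (1↔2, 3↔4, ...), then convert every letter to uppercase.
Working it through for "RgjgQfr": intermediate "gRgjfQr", final "GRGJFQR".

GRGJFQR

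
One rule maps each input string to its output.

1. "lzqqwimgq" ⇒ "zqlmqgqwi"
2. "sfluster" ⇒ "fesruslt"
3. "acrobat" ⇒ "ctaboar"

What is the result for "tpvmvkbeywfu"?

pftumyvwkbve

Each output is the input with this applied: swap each adjacent pair of characters (1↔2, 3↔4, ...), then take characters alternately from the front and the back (1st, last, 2nd, 2nd-last, ...).
"tpvmvkbeywfu" → "pftumyvwkbve".
(Check on "acrobat": → "caorabt" → "ctaboar" ✓)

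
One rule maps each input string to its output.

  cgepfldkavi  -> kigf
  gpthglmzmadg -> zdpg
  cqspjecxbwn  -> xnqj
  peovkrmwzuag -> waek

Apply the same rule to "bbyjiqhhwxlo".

In each case the input is transformed by: keep one character in every 3, starting at position 2 (positions 2nd, 5th, 8th, ...), then move the last 2 characters to the front (rotate right by 2).
On "bbyjiqhhwxlo" that produces "hlbi".

hlbi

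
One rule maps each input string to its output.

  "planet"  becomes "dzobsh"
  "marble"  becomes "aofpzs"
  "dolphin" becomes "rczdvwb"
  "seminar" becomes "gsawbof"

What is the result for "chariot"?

qvofwch

The pattern: shift every letter 12 places backward in the alphabet (wrapping around).
So "chariot" becomes "qvofwch".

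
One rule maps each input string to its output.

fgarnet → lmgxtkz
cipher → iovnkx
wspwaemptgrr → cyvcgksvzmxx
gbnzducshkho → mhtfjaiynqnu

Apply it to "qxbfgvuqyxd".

wdhlmbawedj

The pattern: shift every letter 6 places forward in the alphabet (wrapping around).
So "qxbfgvuqyxd" becomes "wdhlmbawedj".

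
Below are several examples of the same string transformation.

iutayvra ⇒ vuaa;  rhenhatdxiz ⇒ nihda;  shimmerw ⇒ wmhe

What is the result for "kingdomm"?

Rule — keep every other character starting from the second (positions 2nd, 4th, 6th, ...), then sort the characters into reverse alphabetical order.
"kingdomm" → "igom" → "omig".

omig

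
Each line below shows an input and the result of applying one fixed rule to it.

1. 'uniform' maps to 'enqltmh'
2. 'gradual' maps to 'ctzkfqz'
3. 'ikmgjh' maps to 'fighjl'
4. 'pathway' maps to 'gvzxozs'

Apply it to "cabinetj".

In each case the input is transformed by: move the first 3 characters to the end (rotate left by 3), then shift every letter 1 place backward in the alphabet (wrapping around).
Starting from "cabinetj": after the first operation, "inetjcab"; after the second, "hmdsibza".

hmdsibza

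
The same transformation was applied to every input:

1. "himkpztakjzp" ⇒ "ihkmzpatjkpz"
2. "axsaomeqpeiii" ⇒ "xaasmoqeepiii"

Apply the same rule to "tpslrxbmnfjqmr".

What's happening: swap each adjacent pair of characters (1↔2, 3↔4, ...).
For "tpslrxbmnfjqmr" the result is "ptlsxrmbfnqjrm".

ptlsxrmbfnqjrm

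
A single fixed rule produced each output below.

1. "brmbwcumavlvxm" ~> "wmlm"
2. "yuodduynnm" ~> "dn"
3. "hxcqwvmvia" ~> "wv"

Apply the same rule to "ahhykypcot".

In each case the input is transformed by: delete the first 3 characters, then keep one character in every 3, starting at position 2 (positions 2nd, 5th, 8th, ...).
For "ahhykypcot", step one produces "ykypcot"; step two turns that into "kc".

kc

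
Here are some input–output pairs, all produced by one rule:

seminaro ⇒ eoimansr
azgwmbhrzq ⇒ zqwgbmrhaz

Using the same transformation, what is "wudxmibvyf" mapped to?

The transformation: swap the first and last characters, then swap each adjacent pair of characters (1↔2, 3↔4, ...).
"wudxmibvyf" → "fudxmibvyw" → "ufxdimvbwy".
(Check on "azgwmbhrzq": → "qzgwmbhrza" → "zqwgbmrhaz" ✓)

ufxdimvbwy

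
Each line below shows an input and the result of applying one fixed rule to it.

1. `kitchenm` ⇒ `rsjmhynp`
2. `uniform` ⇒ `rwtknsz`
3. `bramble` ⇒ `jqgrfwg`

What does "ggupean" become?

Looking at the pairs, the operation is to reverse the string, then shift every letter 5 places forward in the alphabet (wrapping around).
On "ggupean": the first step gives "naepugg", and the second then gives "sfjuzll".

sfjuzll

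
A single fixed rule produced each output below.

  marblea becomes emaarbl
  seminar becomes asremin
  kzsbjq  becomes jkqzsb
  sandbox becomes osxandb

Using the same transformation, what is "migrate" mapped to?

Each output is the input with this applied: swap the first and last characters, then move the last 2 characters to the front (rotate right by 2).
"migrate" → "eigratm" → "tmeigra".

tmeigra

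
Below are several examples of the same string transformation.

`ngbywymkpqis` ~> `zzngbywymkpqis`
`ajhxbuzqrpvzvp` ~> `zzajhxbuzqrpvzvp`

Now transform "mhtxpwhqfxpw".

zzmhtxpwhqfxpw

The pattern: prepend "zz".
"mhtxpwhqfxpw" → "zzmhtxpwhqfxpw".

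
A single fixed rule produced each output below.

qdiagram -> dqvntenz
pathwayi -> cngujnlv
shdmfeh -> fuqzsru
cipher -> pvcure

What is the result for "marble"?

The pattern: shift every letter 13 places forward in the alphabet (wrapping around) — i.e. ROT13.
For "marble" the result is "zneoyr".

zneoyr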